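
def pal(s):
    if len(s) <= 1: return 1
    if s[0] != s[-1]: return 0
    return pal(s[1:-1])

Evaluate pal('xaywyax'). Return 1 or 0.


pal('xaywyax'): s[0]='x' == s[-1]='x' -> check pal('aywya')
pal('aywya'): s[0]='a' == s[-1]='a' -> check pal('ywy')
pal('ywy'): s[0]='y' == s[-1]='y' -> check pal('w')
pal('w'): len <= 1 -> return 1  (base case)
Result: 1 (palindrome)

1


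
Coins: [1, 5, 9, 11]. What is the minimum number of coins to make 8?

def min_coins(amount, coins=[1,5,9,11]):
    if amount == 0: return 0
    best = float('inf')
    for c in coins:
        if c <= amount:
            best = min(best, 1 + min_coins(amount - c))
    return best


Building up with DP:
min_coins(0) = 0
min_coins(1) = min(1+min_coins(0)=1+0=1) = 1
min_coins(2) = min(1+min_coins(1)=1+1=2) = 2
min_coins(3) = min(1+min_coins(2)=1+2=3) = 3
min_coins(4) = min(1+min_coins(3)=1+3=4) = 4
min_coins(5) = min(1+min_coins(4)=1+4=5, 1+min_coins(0)=1+0=1) = 1
min_coins(6) = min(1+min_coins(5)=1+1=2, 1+min_coins(1)=1+1=2) = 2
min_coins(7) = min(1+min_coins(6)=1+2=3, 1+min_coins(2)=1+2=3) = 3
min_coins(8) = min(1+min_coins(7)=1+3=4, 1+min_coins(3)=1+3=4) = 4

4


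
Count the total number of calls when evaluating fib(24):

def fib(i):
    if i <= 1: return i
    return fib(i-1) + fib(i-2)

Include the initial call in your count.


Let C(n) = total calls for fib(n)
C(0) = 1, C(1) = 1
C(2) = 1 + C(1) + C(0) = 1 + 1 + 1 = 3
C(3) = 1 + C(2) + C(1) = 1 + 3 + 1 = 5
C(4) = 1 + C(3) + C(2) = 1 + 5 + 3 = 9
C(5) = 1 + C(4) + C(3) = 1 + 9 + 5 = 15
C(6) = 1 + C(5) + C(4) = 1 + 15 + 9 = 25
C(7) = 1 + C(6) + C(5) = 1 + 25 + 15 = 41
C(8) = 1 + C(7) + C(6) = 1 + 41 + 25 = 67
C(9) = 1 + C(8) + C(7) = 1 + 67 + 41 = 109
C(10) = 1 + C(9) + C(8) = 1 + 109 + 67 = 177
C(11) = 1 + C(10) + C(9) = 1 + 177 + 109 = 287
C(12) = 1 + C(11) + C(10) = 1 + 287 + 177 = 465
C(13) = 1 + C(12) + C(11) = 1 + 465 + 287 = 753
C(14) = 1 + C(13) + C(12) = 1 + 753 + 465 = 1219
C(15) = 1 + C(14) + C(13) = 1 + 1219 + 753 = 1973
C(16) = 1 + C(15) + C(14) = 1 + 1973 + 1219 = 3193
C(17) = 1 + C(16) + C(15) = 1 + 3193 + 1973 = 5167
C(18) = 1 + C(17) + C(16) = 1 + 5167 + 3193 = 8361
C(19) = 1 + C(18) + C(17) = 1 + 8361 + 5167 = 13529
C(20) = 1 + C(19) + C(18) = 1 + 13529 + 8361 = 21891
C(21) = 1 + C(20) + C(19) = 1 + 21891 + 13529 = 35421
C(22) = 1 + C(21) + C(20) = 1 + 35421 + 21891 = 57313
C(23) = 1 + C(22) + C(21) = 1 + 57313 + 35421 = 92735
C(24) = 1 + C(23) + C(22) = 1 + 92735 + 57313 = 150049

150049


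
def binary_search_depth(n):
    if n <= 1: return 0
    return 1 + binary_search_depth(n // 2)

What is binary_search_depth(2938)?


2938 / 2 = 1469
1469 / 2 = 734
734 / 2 = 367
367 / 2 = 183
183 / 2 = 91
91 / 2 = 45
45 / 2 = 22
22 / 2 = 11
11 / 2 = 5
5 / 2 = 2
2 / 2 = 1
Reached 1 after 11 halvings

11


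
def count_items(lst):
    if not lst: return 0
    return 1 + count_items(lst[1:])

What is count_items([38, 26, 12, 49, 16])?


count_items([38, 26, 12, 49, 16]) = 1 + count_items([26, 12, 49, 16])
count_items([26, 12, 49, 16]) = 1 + count_items([12, 49, 16])
count_items([12, 49, 16]) = 1 + count_items([49, 16])
count_items([49, 16]) = 1 + count_items([16])
count_items([16]) = 1 + count_items([])
count_items([]) = 0  (base case)
Unwinding: 1 + 1 + 1 + 1 + 1 + 0 = 5

5


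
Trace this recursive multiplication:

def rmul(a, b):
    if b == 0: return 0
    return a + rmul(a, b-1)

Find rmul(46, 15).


rmul(46, 15) = 46 + rmul(46, 14)
rmul(46, 14) = 46 + rmul(46, 13)
rmul(46, 13) = 46 + rmul(46, 12)
rmul(46, 12) = 46 + rmul(46, 11)
rmul(46, 11) = 46 + rmul(46, 10)
rmul(46, 10) = 46 + rmul(46, 9)
rmul(46, 9) = 46 + rmul(46, 8)
rmul(46, 8) = 46 + rmul(46, 7)
rmul(46, 7) = 46 + rmul(46, 6)
rmul(46, 6) = 46 + rmul(46, 5)
rmul(46, 5) = 46 + rmul(46, 4)
rmul(46, 4) = 46 + rmul(46, 3)
rmul(46, 3) = 46 + rmul(46, 2)
rmul(46, 2) = 46 + rmul(46, 1)
rmul(46, 1) = 46 + rmul(46, 0)
rmul(46, 0) = 0  (base case)
Total: 46 + 46 + 46 + 46 + 46 + 46 + 46 + 46 + 46 + 46 + 46 + 46 + 46 + 46 + 46 + 0 = 690

690


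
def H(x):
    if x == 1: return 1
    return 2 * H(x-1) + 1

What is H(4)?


H(4) = 2 * H(3) + 1
H(3) = 2 * H(2) + 1
H(2) = 2 * H(1) + 1
H(1) = 1  (base case)
H(2) = 2 * 1 + 1 = 3
H(3) = 2 * 3 + 1 = 7
H(4) = 2 * 7 + 1 = 15

15


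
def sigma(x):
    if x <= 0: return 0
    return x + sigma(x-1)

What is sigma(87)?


sigma(87)
= 87 + 86 + 85 + 84 + 83 + 82 + 81 + 80 + 79 + 78 + 77 + 76 + 75 + 74 + 73 + 72 + 71 + 70 + 69 + 68 + 67 + 66 + 65 + 64 + 63 + 62 + 61 + 60 + 59 + 58 + 57 + 56 + 55 + 54 + 53 + 52 + 51 + 50 + 49 + 48 + 47 + 46 + 45 + 44 + 43 + 42 + 41 + 40 + 39 + 38 + 37 + 36 + 35 + 34 + 33 + 32 + 31 + 30 + 29 + 28 + 27 + 26 + 25 + 24 + 23 + 22 + 21 + 20 + 19 + 18 + 17 + 16 + 15 + 14 + 13 + 12 + 11 + 10 + 9 + 8 + 7 + 6 + 5 + 4 + 3 + 2 + 1 + sigma(0)
= 87 + 86 + 85 + 84 + 83 + 82 + 81 + 80 + 79 + 78 + 77 + 76 + 75 + 74 + 73 + 72 + 71 + 70 + 69 + 68 + 67 + 66 + 65 + 64 + 63 + 62 + 61 + 60 + 59 + 58 + 57 + 56 + 55 + 54 + 53 + 52 + 51 + 50 + 49 + 48 + 47 + 46 + 45 + 44 + 43 + 42 + 41 + 40 + 39 + 38 + 37 + 36 + 35 + 34 + 33 + 32 + 31 + 30 + 29 + 28 + 27 + 26 + 25 + 24 + 23 + 22 + 21 + 20 + 19 + 18 + 17 + 16 + 15 + 14 + 13 + 12 + 11 + 10 + 9 + 8 + 7 + 6 + 5 + 4 + 3 + 2 + 1 + 0
= 3828

3828


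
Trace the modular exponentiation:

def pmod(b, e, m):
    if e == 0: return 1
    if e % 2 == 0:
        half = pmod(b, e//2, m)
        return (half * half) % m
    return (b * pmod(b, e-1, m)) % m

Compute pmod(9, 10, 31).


pmod(9, 10, 31): e is even, compute pmod(9, 5, 31)
  pmod(9, 5, 31): e is odd, compute pmod(9, 4, 31)
    pmod(9, 4, 31): e is even, compute pmod(9, 2, 31)
      pmod(9, 2, 31): e is even, compute pmod(9, 1, 31)
        pmod(9, 1, 31): e is odd, compute pmod(9, 0, 31)
          pmod(9, 0, 31) = 1
        (9 * 1) % 31 = 9
      half=9, (9*9) % 31 = 19
    half=19, (19*19) % 31 = 20
  (9 * 20) % 31 = 25
half=25, (25*25) % 31 = 5

5


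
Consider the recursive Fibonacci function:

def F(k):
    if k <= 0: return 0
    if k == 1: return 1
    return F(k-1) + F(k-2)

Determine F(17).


Computing F(17) bottom-up:
F(0) = 0
F(1) = 1
F(2) = F(1) + F(0) = 1 + 0 = 1
F(3) = F(2) + F(1) = 1 + 1 = 2
F(4) = F(3) + F(2) = 2 + 1 = 3
F(5) = F(4) + F(3) = 3 + 2 = 5
F(6) = F(5) + F(4) = 5 + 3 = 8
F(7) = F(6) + F(5) = 8 + 5 = 13
F(8) = F(7) + F(6) = 13 + 8 = 21
F(9) = F(8) + F(7) = 21 + 13 = 34
F(10) = F(9) + F(8) = 34 + 21 = 55
F(11) = F(10) + F(9) = 55 + 34 = 89
F(12) = F(11) + F(10) = 89 + 55 = 144
F(13) = F(12) + F(11) = 144 + 89 = 233
F(14) = F(13) + F(12) = 233 + 144 = 377
F(15) = F(14) + F(13) = 377 + 233 = 610
F(16) = F(15) + F(14) = 610 + 377 = 987
F(17) = F(16) + F(15) = 987 + 610 = 1597

1597


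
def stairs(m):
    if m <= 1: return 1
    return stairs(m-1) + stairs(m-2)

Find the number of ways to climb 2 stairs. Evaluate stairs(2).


Building up from base cases:
stairs(0) = 1
stairs(1) = 1
stairs(2) = stairs(1) + stairs(0) = 1 + 1 = 2

2


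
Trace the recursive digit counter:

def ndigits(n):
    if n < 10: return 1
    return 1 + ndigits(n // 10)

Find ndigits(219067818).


ndigits(219067818) = 1 + ndigits(21906781)
ndigits(21906781) = 1 + ndigits(2190678)
ndigits(2190678) = 1 + ndigits(219067)
ndigits(219067) = 1 + ndigits(21906)
ndigits(21906) = 1 + ndigits(2190)
ndigits(2190) = 1 + ndigits(219)
ndigits(219) = 1 + ndigits(21)
ndigits(21) = 1 + ndigits(2)
ndigits(2) = 1  (base case: 2 < 10)
Unwinding: 1 + 1 + 1 + 1 + 1 + 1 + 1 + 1 + 1 = 9

9


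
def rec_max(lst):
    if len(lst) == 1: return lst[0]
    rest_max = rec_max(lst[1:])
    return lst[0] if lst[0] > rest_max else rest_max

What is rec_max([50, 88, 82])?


rec_max([50, 88, 82]): compare 50 with rec_max([88, 82])
rec_max([88, 82]): compare 88 with rec_max([82])
rec_max([82]) = 82  (base case)
Compare 88 with 82 -> 88
Compare 50 with 88 -> 88

88


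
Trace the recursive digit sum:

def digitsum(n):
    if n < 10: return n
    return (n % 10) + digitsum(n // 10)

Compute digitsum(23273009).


digitsum(23273009) = 9 + digitsum(2327300)
digitsum(2327300) = 0 + digitsum(232730)
digitsum(232730) = 0 + digitsum(23273)
digitsum(23273) = 3 + digitsum(2327)
digitsum(2327) = 7 + digitsum(232)
digitsum(232) = 2 + digitsum(23)
digitsum(23) = 3 + digitsum(2)
digitsum(2) = 2  (base case)
Total: 9 + 0 + 0 + 3 + 7 + 2 + 3 + 2 = 26

26


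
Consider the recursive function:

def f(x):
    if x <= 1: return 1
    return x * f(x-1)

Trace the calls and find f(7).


f(7)
= 7 * f(6)
= 7 * 6 * f(5)
= 7 * 6 * 5 * f(4)
= 7 * 6 * 5 * 4 * f(3)
= 7 * 6 * 5 * 4 * 3 * f(2)
= 7 * 6 * 5 * 4 * 3 * 2 * f(1)
= 7 * 6 * 5 * 4 * 3 * 2 * 1
= 5040

5040


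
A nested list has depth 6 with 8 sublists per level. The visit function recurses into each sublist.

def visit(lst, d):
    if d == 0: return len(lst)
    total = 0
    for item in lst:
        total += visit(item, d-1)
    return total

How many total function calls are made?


At depth 0 (root): 1 call
At depth 1: each of 1 parents calls visit on 8 children = 8 calls
At depth 2: each of 8 parents calls visit on 8 children = 64 calls
At depth 3: each of 64 parents calls visit on 8 children = 512 calls
At depth 4: each of 512 parents calls visit on 8 children = 4096 calls
At depth 5: each of 4096 parents calls visit on 8 children = 32768 calls
At depth 6: each of 32768 parents calls visit on 8 children = 262144 calls
Total: 1 + 8 + 64 + 512 + 4096 + 32768 + 262144 = 299593

299593


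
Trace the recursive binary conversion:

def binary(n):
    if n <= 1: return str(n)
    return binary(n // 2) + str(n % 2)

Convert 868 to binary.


binary(868) = binary(434) + '0'
binary(434) = binary(217) + '0'
binary(217) = binary(108) + '1'
binary(108) = binary(54) + '0'
binary(54) = binary(27) + '0'
binary(27) = binary(13) + '1'
binary(13) = binary(6) + '1'
binary(6) = binary(3) + '0'
binary(3) = binary(1) + '1'
binary(1) = '1'  (base case)
Concatenating: '1' + '1' + '0' + '1' + '1' + '0' + '0' + '1' + '0' + '0' = '1101100100'

1101100100


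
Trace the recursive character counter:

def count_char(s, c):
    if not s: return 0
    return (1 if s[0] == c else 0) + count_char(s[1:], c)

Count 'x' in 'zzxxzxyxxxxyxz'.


s[0]='z' != 'x' -> 0
s[0]='z' != 'x' -> 0
s[0]='x' == 'x' -> 1
s[0]='x' == 'x' -> 1
s[0]='z' != 'x' -> 0
s[0]='x' == 'x' -> 1
s[0]='y' != 'x' -> 0
s[0]='x' == 'x' -> 1
s[0]='x' == 'x' -> 1
s[0]='x' == 'x' -> 1
s[0]='x' == 'x' -> 1
s[0]='y' != 'x' -> 0
s[0]='x' == 'x' -> 1
s[0]='z' != 'x' -> 0
Sum: 0 + 0 + 1 + 1 + 0 + 1 + 0 + 1 + 1 + 1 + 1 + 0 + 1 + 0 = 8

8


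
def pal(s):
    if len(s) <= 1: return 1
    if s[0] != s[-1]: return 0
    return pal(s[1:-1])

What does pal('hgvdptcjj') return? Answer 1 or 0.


pal('hgvdptcjj'): s[0]='h' != s[-1]='j' -> return 0
Result: 0 (not a palindrome)

0


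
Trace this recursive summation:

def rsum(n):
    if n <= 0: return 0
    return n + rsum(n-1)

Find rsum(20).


rsum(20)
= 20 + 19 + 18 + 17 + 16 + 15 + 14 + 13 + 12 + 11 + 10 + 9 + 8 + 7 + 6 + 5 + 4 + 3 + 2 + 1 + rsum(0)
= 20 + 19 + 18 + 17 + 16 + 15 + 14 + 13 + 12 + 11 + 10 + 9 + 8 + 7 + 6 + 5 + 4 + 3 + 2 + 1 + 0
= 210

210


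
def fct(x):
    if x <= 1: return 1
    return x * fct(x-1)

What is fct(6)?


fct(6)
= 6 * fct(5)
= 6 * 5 * fct(4)
= 6 * 5 * 4 * fct(3)
= 6 * 5 * 4 * 3 * fct(2)
= 6 * 5 * 4 * 3 * 2 * fct(1)
= 6 * 5 * 4 * 3 * 2 * 1
= 720

720


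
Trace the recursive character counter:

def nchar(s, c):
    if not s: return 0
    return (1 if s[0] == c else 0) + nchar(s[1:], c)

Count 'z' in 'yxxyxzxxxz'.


s[0]='y' != 'z' -> 0
s[0]='x' != 'z' -> 0
s[0]='x' != 'z' -> 0
s[0]='y' != 'z' -> 0
s[0]='x' != 'z' -> 0
s[0]='z' == 'z' -> 1
s[0]='x' != 'z' -> 0
s[0]='x' != 'z' -> 0
s[0]='x' != 'z' -> 0
s[0]='z' == 'z' -> 1
Sum: 0 + 0 + 0 + 0 + 0 + 1 + 0 + 0 + 0 + 1 = 2

2


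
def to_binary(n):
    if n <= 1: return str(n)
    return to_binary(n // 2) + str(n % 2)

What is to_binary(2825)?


to_binary(2825) = to_binary(1412) + '1'
to_binary(1412) = to_binary(706) + '0'
to_binary(706) = to_binary(353) + '0'
to_binary(353) = to_binary(176) + '1'
to_binary(176) = to_binary(88) + '0'
to_binary(88) = to_binary(44) + '0'
to_binary(44) = to_binary(22) + '0'
to_binary(22) = to_binary(11) + '0'
to_binary(11) = to_binary(5) + '1'
to_binary(5) = to_binary(2) + '1'
to_binary(2) = to_binary(1) + '0'
to_binary(1) = '1'  (base case)
Concatenating: '1' + '0' + '1' + '1' + '0' + '0' + '0' + '0' + '1' + '0' + '0' + '1' = '101100001001'

101100001001


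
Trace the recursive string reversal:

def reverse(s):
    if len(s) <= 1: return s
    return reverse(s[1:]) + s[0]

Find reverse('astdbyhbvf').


reverse('astdbyhbvf') = reverse('stdbyhbvf') + 'a'
reverse('stdbyhbvf') = reverse('tdbyhbvf') + 's'
reverse('tdbyhbvf') = reverse('dbyhbvf') + 't'
reverse('dbyhbvf') = reverse('byhbvf') + 'd'
reverse('byhbvf') = reverse('yhbvf') + 'b'
reverse('yhbvf') = reverse('hbvf') + 'y'
reverse('hbvf') = reverse('bvf') + 'h'
reverse('bvf') = reverse('vf') + 'b'
reverse('vf') = reverse('f') + 'v'
reverse('f') = 'f'  (base case)
Concatenating: 'f' + 'v' + 'b' + 'h' + 'y' + 'b' + 'd' + 't' + 's' + 'a' = 'fvbhybdtsa'

fvbhybdtsa


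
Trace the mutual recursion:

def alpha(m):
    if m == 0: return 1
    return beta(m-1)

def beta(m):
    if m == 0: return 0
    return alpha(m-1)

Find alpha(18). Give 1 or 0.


alpha(18) = beta(17)
beta(17) = alpha(16)
alpha(16) = beta(15)
beta(15) = alpha(14)
alpha(14) = beta(13)
beta(13) = alpha(12)
alpha(12) = beta(11)
beta(11) = alpha(10)
alpha(10) = beta(9)
beta(9) = alpha(8)
alpha(8) = beta(7)
beta(7) = alpha(6)
alpha(6) = beta(5)
beta(5) = alpha(4)
alpha(4) = beta(3)
beta(3) = alpha(2)
alpha(2) = beta(1)
beta(1) = alpha(0)
alpha(0) = 1  (base case)
Result: 1

1


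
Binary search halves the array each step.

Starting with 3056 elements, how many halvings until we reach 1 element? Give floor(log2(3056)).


3056 / 2 = 1528
1528 / 2 = 764
764 / 2 = 382
382 / 2 = 191
191 / 2 = 95
95 / 2 = 47
47 / 2 = 23
23 / 2 = 11
11 / 2 = 5
5 / 2 = 2
2 / 2 = 1
Reached 1 after 11 halvings

11


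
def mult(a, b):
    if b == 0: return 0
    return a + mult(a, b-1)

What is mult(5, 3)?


mult(5, 3) = 5 + mult(5, 2)
mult(5, 2) = 5 + mult(5, 1)
mult(5, 1) = 5 + mult(5, 0)
mult(5, 0) = 0  (base case)
Total: 5 + 5 + 5 + 0 = 15

15


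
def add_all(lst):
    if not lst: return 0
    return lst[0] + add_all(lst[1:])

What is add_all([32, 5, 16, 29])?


add_all([32, 5, 16, 29]) = 32 + add_all([5, 16, 29])
add_all([5, 16, 29]) = 5 + add_all([16, 29])
add_all([16, 29]) = 16 + add_all([29])
add_all([29]) = 29 + add_all([])
add_all([]) = 0  (base case)
Total: 32 + 5 + 16 + 29 + 0 = 82

82


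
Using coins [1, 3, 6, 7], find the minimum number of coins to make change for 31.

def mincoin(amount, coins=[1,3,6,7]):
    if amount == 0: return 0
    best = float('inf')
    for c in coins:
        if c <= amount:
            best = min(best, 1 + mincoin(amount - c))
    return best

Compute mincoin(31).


Building up with DP:
mincoin(0) = 0
mincoin(1) = min(1+mincoin(0)=1+0=1) = 1
mincoin(2) = min(1+mincoin(1)=1+1=2) = 2
mincoin(3) = min(1+mincoin(2)=1+2=3, 1+mincoin(0)=1+0=1) = 1
mincoin(4) = min(1+mincoin(3)=1+1=2, 1+mincoin(1)=1+1=2) = 2
mincoin(5) = min(1+mincoin(4)=1+2=3, 1+mincoin(2)=1+2=3) = 3
mincoin(6) = min(1+mincoin(5)=1+3=4, 1+mincoin(3)=1+1=2, 1+mincoin(0)=1+0=1) = 1
mincoin(7) = min(1+mincoin(6)=1+1=2, 1+mincoin(4)=1+2=3, 1+mincoin(1)=1+1=2, 1+mincoin(0)=1+0=1) = 1
mincoin(8) = min(1+mincoin(7)=1+1=2, 1+mincoin(5)=1+3=4, 1+mincoin(2)=1+2=3, 1+mincoin(1)=1+1=2) = 2
mincoin(9) = min(1+mincoin(8)=1+2=3, 1+mincoin(6)=1+1=2, 1+mincoin(3)=1+1=2, 1+mincoin(2)=1+2=3) = 2
mincoin(10) = min(1+mincoin(9)=1+2=3, 1+mincoin(7)=1+1=2, 1+mincoin(4)=1+2=3, 1+mincoin(3)=1+1=2) = 2
mincoin(11) = min(1+mincoin(10)=1+2=3, 1+mincoin(8)=1+2=3, 1+mincoin(5)=1+3=4, 1+mincoin(4)=1+2=3) = 3
mincoin(12) = min(1+mincoin(11)=1+3=4, 1+mincoin(9)=1+2=3, 1+mincoin(6)=1+1=2, 1+mincoin(5)=1+3=4) = 2
mincoin(13) = min(1+mincoin(12)=1+2=3, 1+mincoin(10)=1+2=3, 1+mincoin(7)=1+1=2, 1+mincoin(6)=1+1=2) = 2
mincoin(14) = min(1+mincoin(13)=1+2=3, 1+mincoin(11)=1+3=4, 1+mincoin(8)=1+2=3, 1+mincoin(7)=1+1=2) = 2
mincoin(15) = min(1+mincoin(14)=1+2=3, 1+mincoin(12)=1+2=3, 1+mincoin(9)=1+2=3, 1+mincoin(8)=1+2=3) = 3
mincoin(16) = min(1+mincoin(15)=1+3=4, 1+mincoin(13)=1+2=3, 1+mincoin(10)=1+2=3, 1+mincoin(9)=1+2=3) = 3
mincoin(17) = min(1+mincoin(16)=1+3=4, 1+mincoin(14)=1+2=3, 1+mincoin(11)=1+3=4, 1+mincoin(10)=1+2=3) = 3
mincoin(18) = min(1+mincoin(17)=1+3=4, 1+mincoin(15)=1+3=4, 1+mincoin(12)=1+2=3, 1+mincoin(11)=1+3=4) = 3
mincoin(19) = min(1+mincoin(18)=1+3=4, 1+mincoin(16)=1+3=4, 1+mincoin(13)=1+2=3, 1+mincoin(12)=1+2=3) = 3
mincoin(20) = min(1+mincoin(19)=1+3=4, 1+mincoin(17)=1+3=4, 1+mincoin(14)=1+2=3, 1+mincoin(13)=1+2=3) = 3
mincoin(21) = min(1+mincoin(20)=1+3=4, 1+mincoin(18)=1+3=4, 1+mincoin(15)=1+3=4, 1+mincoin(14)=1+2=3) = 3
mincoin(22) = min(1+mincoin(21)=1+3=4, 1+mincoin(19)=1+3=4, 1+mincoin(16)=1+3=4, 1+mincoin(15)=1+3=4) = 4
mincoin(23) = min(1+mincoin(22)=1+4=5, 1+mincoin(20)=1+3=4, 1+mincoin(17)=1+3=4, 1+mincoin(16)=1+3=4) = 4
mincoin(24) = min(1+mincoin(23)=1+4=5, 1+mincoin(21)=1+3=4, 1+mincoin(18)=1+3=4, 1+mincoin(17)=1+3=4) = 4
mincoin(25) = min(1+mincoin(24)=1+4=5, 1+mincoin(22)=1+4=5, 1+mincoin(19)=1+3=4, 1+mincoin(18)=1+3=4) = 4
mincoin(26) = min(1+mincoin(25)=1+4=5, 1+mincoin(23)=1+4=5, 1+mincoin(20)=1+3=4, 1+mincoin(19)=1+3=4) = 4
mincoin(27) = min(1+mincoin(26)=1+4=5, 1+mincoin(24)=1+4=5, 1+mincoin(21)=1+3=4, 1+mincoin(20)=1+3=4) = 4
mincoin(28) = min(1+mincoin(27)=1+4=5, 1+mincoin(25)=1+4=5, 1+mincoin(22)=1+4=5, 1+mincoin(21)=1+3=4) = 4
mincoin(29) = min(1+mincoin(28)=1+4=5, 1+mincoin(26)=1+4=5, 1+mincoin(23)=1+4=5, 1+mincoin(22)=1+4=5) = 5
mincoin(30) = min(1+mincoin(29)=1+5=6, 1+mincoin(27)=1+4=5, 1+mincoin(24)=1+4=5, 1+mincoin(23)=1+4=5) = 5
mincoin(31) = min(1+mincoin(30)=1+5=6, 1+mincoin(28)=1+4=5, 1+mincoin(25)=1+4=5, 1+mincoin(24)=1+4=5) = 5

5


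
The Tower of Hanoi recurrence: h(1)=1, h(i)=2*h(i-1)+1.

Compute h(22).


h(22) = 2 * h(21) + 1
h(21) = 2 * h(20) + 1
h(20) = 2 * h(19) + 1
h(19) = 2 * h(18) + 1
h(18) = 2 * h(17) + 1
h(17) = 2 * h(16) + 1
h(16) = 2 * h(15) + 1
h(15) = 2 * h(14) + 1
h(14) = 2 * h(13) + 1
h(13) = 2 * h(12) + 1
h(12) = 2 * h(11) + 1
h(11) = 2 * h(10) + 1
h(10) = 2 * h(9) + 1
h(9) = 2 * h(8) + 1
h(8) = 2 * h(7) + 1
h(7) = 2 * h(6) + 1
h(6) = 2 * h(5) + 1
h(5) = 2 * h(4) + 1
h(4) = 2 * h(3) + 1
h(3) = 2 * h(2) + 1
h(2) = 2 * h(1) + 1
h(1) = 1  (base case)
h(2) = 2 * 1 + 1 = 3
h(3) = 2 * 3 + 1 = 7
h(4) = 2 * 7 + 1 = 15
h(5) = 2 * 15 + 1 = 31
h(6) = 2 * 31 + 1 = 63
h(7) = 2 * 63 + 1 = 127
h(8) = 2 * 127 + 1 = 255
h(9) = 2 * 255 + 1 = 511
h(10) = 2 * 511 + 1 = 1023
h(11) = 2 * 1023 + 1 = 2047
h(12) = 2 * 2047 + 1 = 4095
h(13) = 2 * 4095 + 1 = 8191
h(14) = 2 * 8191 + 1 = 16383
h(15) = 2 * 16383 + 1 = 32767
h(16) = 2 * 32767 + 1 = 65535
h(17) = 2 * 65535 + 1 = 131071
h(18) = 2 * 131071 + 1 = 262143
h(19) = 2 * 262143 + 1 = 524287
h(20) = 2 * 524287 + 1 = 1048575
h(21) = 2 * 1048575 + 1 = 2097151
h(22) = 2 * 2097151 + 1 = 4194303

4194303


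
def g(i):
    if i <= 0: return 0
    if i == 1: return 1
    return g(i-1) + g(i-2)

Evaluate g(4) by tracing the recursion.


Computing g(4) bottom-up:
g(0) = 0
g(1) = 1
g(2) = g(1) + g(0) = 1 + 0 = 1
g(3) = g(2) + g(1) = 1 + 1 = 2
g(4) = g(3) + g(2) = 2 + 1 = 3

3


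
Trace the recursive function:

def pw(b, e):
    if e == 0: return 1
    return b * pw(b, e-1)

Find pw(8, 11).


pw(8, 11)
= 8 * pw(8, 10)
= 8 * 8 * pw(8, 9)
= 8 * 8 * 8 * pw(8, 8)
= 8 * 8 * 8 * 8 * pw(8, 7)
= 8 * 8 * 8 * 8 * 8 * pw(8, 6)
= 8 * 8 * 8 * 8 * 8 * 8 * pw(8, 5)
= 8 * 8 * 8 * 8 * 8 * 8 * 8 * pw(8, 4)
= 8 * 8 * 8 * 8 * 8 * 8 * 8 * 8 * pw(8, 3)
= 8 * 8 * 8 * 8 * 8 * 8 * 8 * 8 * 8 * pw(8, 2)
= 8 * 8 * 8 * 8 * 8 * 8 * 8 * 8 * 8 * 8 * pw(8, 1)
= 8 * 8 * 8 * 8 * 8 * 8 * 8 * 8 * 8 * 8 * 8 * pw(8, 0)
= 8 * 8 * 8 * 8 * 8 * 8 * 8 * 8 * 8 * 8 * 8 * 1
= 8589934592

8589934592


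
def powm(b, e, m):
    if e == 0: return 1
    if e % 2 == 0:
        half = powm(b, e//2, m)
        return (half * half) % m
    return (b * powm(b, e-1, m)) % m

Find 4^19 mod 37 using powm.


powm(4, 19, 37): e is odd, compute powm(4, 18, 37)
  powm(4, 18, 37): e is even, compute powm(4, 9, 37)
    powm(4, 9, 37): e is odd, compute powm(4, 8, 37)
      powm(4, 8, 37): e is even, compute powm(4, 4, 37)
        powm(4, 4, 37): e is even, compute powm(4, 2, 37)
          powm(4, 2, 37): e is even, compute powm(4, 1, 37)
          powm(4, 1, 37): e is odd, compute powm(4, 0, 37)
          powm(4, 0, 37) = 1
          (4 * 1) % 37 = 4
          half=4, (4*4) % 37 = 16
        half=16, (16*16) % 37 = 34
      half=34, (34*34) % 37 = 9
    (4 * 9) % 37 = 36
  half=36, (36*36) % 37 = 1
(4 * 1) % 37 = 4

4


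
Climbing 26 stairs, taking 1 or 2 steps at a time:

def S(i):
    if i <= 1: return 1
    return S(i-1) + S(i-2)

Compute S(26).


Building up from base cases:
S(0) = 1
S(1) = 1
S(2) = S(1) + S(0) = 1 + 1 = 2
S(3) = S(2) + S(1) = 2 + 1 = 3
S(4) = S(3) + S(2) = 3 + 2 = 5
S(5) = S(4) + S(3) = 5 + 3 = 8
S(6) = S(5) + S(4) = 8 + 5 = 13
S(7) = S(6) + S(5) = 13 + 8 = 21
S(8) = S(7) + S(6) = 21 + 13 = 34
S(9) = S(8) + S(7) = 34 + 21 = 55
S(10) = S(9) + S(8) = 55 + 34 = 89
S(11) = S(10) + S(9) = 89 + 55 = 144
S(12) = S(11) + S(10) = 144 + 89 = 233
S(13) = S(12) + S(11) = 233 + 144 = 377
S(14) = S(13) + S(12) = 377 + 233 = 610
S(15) = S(14) + S(13) = 610 + 377 = 987
S(16) = S(15) + S(14) = 987 + 610 = 1597
S(17) = S(16) + S(15) = 1597 + 987 = 2584
S(18) = S(17) + S(16) = 2584 + 1597 = 4181
S(19) = S(18) + S(17) = 4181 + 2584 = 6765
S(20) = S(19) + S(18) = 6765 + 4181 = 10946
S(21) = S(20) + S(19) = 10946 + 6765 = 17711
S(22) = S(21) + S(20) = 17711 + 10946 = 28657
S(23) = S(22) + S(21) = 28657 + 17711 = 46368
S(24) = S(23) + S(22) = 46368 + 28657 = 75025
S(25) = S(24) + S(23) = 75025 + 46368 = 121393
S(26) = S(25) + S(24) = 121393 + 75025 = 196418

196418


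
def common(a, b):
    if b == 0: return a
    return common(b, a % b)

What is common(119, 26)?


common(119, 26) = common(26, 15)
common(26, 15) = common(15, 11)
common(15, 11) = common(11, 4)
common(11, 4) = common(4, 3)
common(4, 3) = common(3, 1)
common(3, 1) = common(1, 0)
common(1, 0) = 1  (base case)

1


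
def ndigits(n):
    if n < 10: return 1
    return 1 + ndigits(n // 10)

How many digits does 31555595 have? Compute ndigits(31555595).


ndigits(31555595) = 1 + ndigits(3155559)
ndigits(3155559) = 1 + ndigits(315555)
ndigits(315555) = 1 + ndigits(31555)
ndigits(31555) = 1 + ndigits(3155)
ndigits(3155) = 1 + ndigits(315)
ndigits(315) = 1 + ndigits(31)
ndigits(31) = 1 + ndigits(3)
ndigits(3) = 1  (base case: 3 < 10)
Unwinding: 1 + 1 + 1 + 1 + 1 + 1 + 1 + 1 = 8

8


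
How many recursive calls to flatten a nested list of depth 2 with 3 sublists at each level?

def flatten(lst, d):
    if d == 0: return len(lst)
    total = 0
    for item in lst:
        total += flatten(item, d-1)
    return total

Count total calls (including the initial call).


At depth 0 (root): 1 call
At depth 1: each of 1 parents calls flatten on 3 children = 3 calls
At depth 2: each of 3 parents calls flatten on 3 children = 9 calls
Total: 1 + 3 + 9 = 13

13


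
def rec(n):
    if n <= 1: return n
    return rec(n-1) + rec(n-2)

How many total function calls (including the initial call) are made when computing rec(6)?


Let C(n) = total calls for rec(n)
C(0) = 1, C(1) = 1
C(2) = 1 + C(1) + C(0) = 1 + 1 + 1 = 3
C(3) = 1 + C(2) + C(1) = 1 + 3 + 1 = 5
C(4) = 1 + C(3) + C(2) = 1 + 5 + 3 = 9
C(5) = 1 + C(4) + C(3) = 1 + 9 + 5 = 15
C(6) = 1 + C(5) + C(4) = 1 + 15 + 9 = 25

25


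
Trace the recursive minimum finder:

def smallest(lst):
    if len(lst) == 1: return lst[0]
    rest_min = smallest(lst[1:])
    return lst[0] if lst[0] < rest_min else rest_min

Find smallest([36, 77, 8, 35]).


smallest([36, 77, 8, 35]): compare 36 with smallest([77, 8, 35])
smallest([77, 8, 35]): compare 77 with smallest([8, 35])
smallest([8, 35]): compare 8 with smallest([35])
smallest([35]) = 35  (base case)
Compare 8 with 35 -> 8
Compare 77 with 8 -> 8
Compare 36 with 8 -> 8

8


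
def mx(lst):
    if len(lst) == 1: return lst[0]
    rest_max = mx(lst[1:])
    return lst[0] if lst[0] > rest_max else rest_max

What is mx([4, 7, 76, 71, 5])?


mx([4, 7, 76, 71, 5]): compare 4 with mx([7, 76, 71, 5])
mx([7, 76, 71, 5]): compare 7 with mx([76, 71, 5])
mx([76, 71, 5]): compare 76 with mx([71, 5])
mx([71, 5]): compare 71 with mx([5])
mx([5]) = 5  (base case)
Compare 71 with 5 -> 71
Compare 76 with 71 -> 76
Compare 7 with 76 -> 76
Compare 4 with 76 -> 76

76


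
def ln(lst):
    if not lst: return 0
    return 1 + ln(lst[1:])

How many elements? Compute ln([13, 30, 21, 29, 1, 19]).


ln([13, 30, 21, 29, 1, 19]) = 1 + ln([30, 21, 29, 1, 19])
ln([30, 21, 29, 1, 19]) = 1 + ln([21, 29, 1, 19])
ln([21, 29, 1, 19]) = 1 + ln([29, 1, 19])
ln([29, 1, 19]) = 1 + ln([1, 19])
ln([1, 19]) = 1 + ln([19])
ln([19]) = 1 + ln([])
ln([]) = 0  (base case)
Unwinding: 1 + 1 + 1 + 1 + 1 + 1 + 0 = 6

6


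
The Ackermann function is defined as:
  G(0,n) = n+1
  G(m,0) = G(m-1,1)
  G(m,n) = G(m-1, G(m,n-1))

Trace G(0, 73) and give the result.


G(0, 73) = 74
Result: G(0, 73) = 74

74


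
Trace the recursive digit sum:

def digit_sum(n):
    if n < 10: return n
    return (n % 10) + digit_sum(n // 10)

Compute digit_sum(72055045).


digit_sum(72055045) = 5 + digit_sum(7205504)
digit_sum(7205504) = 4 + digit_sum(720550)
digit_sum(720550) = 0 + digit_sum(72055)
digit_sum(72055) = 5 + digit_sum(7205)
digit_sum(7205) = 5 + digit_sum(720)
digit_sum(720) = 0 + digit_sum(72)
digit_sum(72) = 2 + digit_sum(7)
digit_sum(7) = 7  (base case)
Total: 5 + 4 + 0 + 5 + 5 + 0 + 2 + 7 = 28

28


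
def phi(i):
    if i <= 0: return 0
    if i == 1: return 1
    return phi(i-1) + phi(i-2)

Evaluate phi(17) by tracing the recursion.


Computing phi(17) bottom-up:
phi(0) = 0
phi(1) = 1
phi(2) = phi(1) + phi(0) = 1 + 0 = 1
phi(3) = phi(2) + phi(1) = 1 + 1 = 2
phi(4) = phi(3) + phi(2) = 2 + 1 = 3
phi(5) = phi(4) + phi(3) = 3 + 2 = 5
phi(6) = phi(5) + phi(4) = 5 + 3 = 8
phi(7) = phi(6) + phi(5) = 8 + 5 = 13
phi(8) = phi(7) + phi(6) = 13 + 8 = 21
phi(9) = phi(8) + phi(7) = 21 + 13 = 34
phi(10) = phi(9) + phi(8) = 34 + 21 = 55
phi(11) = phi(10) + phi(9) = 55 + 34 = 89
phi(12) = phi(11) + phi(10) = 89 + 55 = 144
phi(13) = phi(12) + phi(11) = 144 + 89 = 233
phi(14) = phi(13) + phi(12) = 233 + 144 = 377
phi(15) = phi(14) + phi(13) = 377 + 233 = 610
phi(16) = phi(15) + phi(14) = 610 + 377 = 987
phi(17) = phi(16) + phi(15) = 987 + 610 = 1597

1597


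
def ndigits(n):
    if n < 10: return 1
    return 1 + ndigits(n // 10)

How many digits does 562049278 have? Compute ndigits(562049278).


ndigits(562049278) = 1 + ndigits(56204927)
ndigits(56204927) = 1 + ndigits(5620492)
ndigits(5620492) = 1 + ndigits(562049)
ndigits(562049) = 1 + ndigits(56204)
ndigits(56204) = 1 + ndigits(5620)
ndigits(5620) = 1 + ndigits(562)
ndigits(562) = 1 + ndigits(56)
ndigits(56) = 1 + ndigits(5)
ndigits(5) = 1  (base case: 5 < 10)
Unwinding: 1 + 1 + 1 + 1 + 1 + 1 + 1 + 1 + 1 = 9

9


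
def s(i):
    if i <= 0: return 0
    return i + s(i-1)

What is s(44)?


s(44)
= 44 + 43 + 42 + 41 + 40 + 39 + 38 + 37 + 36 + 35 + 34 + 33 + 32 + 31 + 30 + 29 + 28 + 27 + 26 + 25 + 24 + 23 + 22 + 21 + 20 + 19 + 18 + 17 + 16 + 15 + 14 + 13 + 12 + 11 + 10 + 9 + 8 + 7 + 6 + 5 + 4 + 3 + 2 + 1 + s(0)
= 44 + 43 + 42 + 41 + 40 + 39 + 38 + 37 + 36 + 35 + 34 + 33 + 32 + 31 + 30 + 29 + 28 + 27 + 26 + 25 + 24 + 23 + 22 + 21 + 20 + 19 + 18 + 17 + 16 + 15 + 14 + 13 + 12 + 11 + 10 + 9 + 8 + 7 + 6 + 5 + 4 + 3 + 2 + 1 + 0
= 990

990


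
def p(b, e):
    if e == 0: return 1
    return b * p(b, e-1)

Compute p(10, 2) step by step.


p(10, 2)
= 10 * p(10, 1)
= 10 * 10 * p(10, 0)
= 10 * 10 * 1
= 100

100


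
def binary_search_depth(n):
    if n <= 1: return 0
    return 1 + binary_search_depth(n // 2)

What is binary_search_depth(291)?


291 / 2 = 145
145 / 2 = 72
72 / 2 = 36
36 / 2 = 18
18 / 2 = 9
9 / 2 = 4
4 / 2 = 2
2 / 2 = 1
Reached 1 after 8 halvings

8


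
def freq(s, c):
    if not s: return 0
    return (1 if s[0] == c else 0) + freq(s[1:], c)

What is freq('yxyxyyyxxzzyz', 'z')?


s[0]='y' != 'z' -> 0
s[0]='x' != 'z' -> 0
s[0]='y' != 'z' -> 0
s[0]='x' != 'z' -> 0
s[0]='y' != 'z' -> 0
s[0]='y' != 'z' -> 0
s[0]='y' != 'z' -> 0
s[0]='x' != 'z' -> 0
s[0]='x' != 'z' -> 0
s[0]='z' == 'z' -> 1
s[0]='z' == 'z' -> 1
s[0]='y' != 'z' -> 0
s[0]='z' == 'z' -> 1
Sum: 0 + 0 + 0 + 0 + 0 + 0 + 0 + 0 + 0 + 1 + 1 + 0 + 1 = 3

3


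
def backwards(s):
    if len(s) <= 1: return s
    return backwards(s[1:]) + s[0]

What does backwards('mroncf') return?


backwards('mroncf') = backwards('roncf') + 'm'
backwards('roncf') = backwards('oncf') + 'r'
backwards('oncf') = backwards('ncf') + 'o'
backwards('ncf') = backwards('cf') + 'n'
backwards('cf') = backwards('f') + 'c'
backwards('f') = 'f'  (base case)
Concatenating: 'f' + 'c' + 'n' + 'o' + 'r' + 'm' = 'fcnorm'

fcnorm


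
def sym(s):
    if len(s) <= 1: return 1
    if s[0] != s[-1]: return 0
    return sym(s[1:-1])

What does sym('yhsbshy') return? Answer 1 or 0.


sym('yhsbshy'): s[0]='y' == s[-1]='y' -> check sym('hsbsh')
sym('hsbsh'): s[0]='h' == s[-1]='h' -> check sym('sbs')
sym('sbs'): s[0]='s' == s[-1]='s' -> check sym('b')
sym('b'): len <= 1 -> return 1  (base case)
Result: 1 (palindrome)

1


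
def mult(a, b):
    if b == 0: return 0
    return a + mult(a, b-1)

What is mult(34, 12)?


mult(34, 12) = 34 + mult(34, 11)
mult(34, 11) = 34 + mult(34, 10)
mult(34, 10) = 34 + mult(34, 9)
mult(34, 9) = 34 + mult(34, 8)
mult(34, 8) = 34 + mult(34, 7)
mult(34, 7) = 34 + mult(34, 6)
mult(34, 6) = 34 + mult(34, 5)
mult(34, 5) = 34 + mult(34, 4)
mult(34, 4) = 34 + mult(34, 3)
mult(34, 3) = 34 + mult(34, 2)
mult(34, 2) = 34 + mult(34, 1)
mult(34, 1) = 34 + mult(34, 0)
mult(34, 0) = 0  (base case)
Total: 34 + 34 + 34 + 34 + 34 + 34 + 34 + 34 + 34 + 34 + 34 + 34 + 0 = 408

408


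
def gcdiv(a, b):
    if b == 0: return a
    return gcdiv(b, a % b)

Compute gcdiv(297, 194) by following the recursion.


gcdiv(297, 194) = gcdiv(194, 103)
gcdiv(194, 103) = gcdiv(103, 91)
gcdiv(103, 91) = gcdiv(91, 12)
gcdiv(91, 12) = gcdiv(12, 7)
gcdiv(12, 7) = gcdiv(7, 5)
gcdiv(7, 5) = gcdiv(5, 2)
gcdiv(5, 2) = gcdiv(2, 1)
gcdiv(2, 1) = gcdiv(1, 0)
gcdiv(1, 0) = 1  (base case)

1


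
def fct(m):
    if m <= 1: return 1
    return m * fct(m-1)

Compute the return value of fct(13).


fct(13)
= 13 * fct(12)
= 13 * 12 * fct(11)
= 13 * 12 * 11 * fct(10)
= 13 * 12 * 11 * 10 * fct(9)
= 13 * 12 * 11 * 10 * 9 * fct(8)
= 13 * 12 * 11 * 10 * 9 * 8 * fct(7)
= 13 * 12 * 11 * 10 * 9 * 8 * 7 * fct(6)
= 13 * 12 * 11 * 10 * 9 * 8 * 7 * 6 * fct(5)
= 13 * 12 * 11 * 10 * 9 * 8 * 7 * 6 * 5 * fct(4)
= 13 * 12 * 11 * 10 * 9 * 8 * 7 * 6 * 5 * 4 * fct(3)
= 13 * 12 * 11 * 10 * 9 * 8 * 7 * 6 * 5 * 4 * 3 * fct(2)
= 13 * 12 * 11 * 10 * 9 * 8 * 7 * 6 * 5 * 4 * 3 * 2 * fct(1)
= 13 * 12 * 11 * 10 * 9 * 8 * 7 * 6 * 5 * 4 * 3 * 2 * 1
= 6227020800

6227020800


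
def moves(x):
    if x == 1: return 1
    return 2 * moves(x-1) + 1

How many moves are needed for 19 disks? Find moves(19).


moves(19) = 2 * moves(18) + 1
moves(18) = 2 * moves(17) + 1
moves(17) = 2 * moves(16) + 1
moves(16) = 2 * moves(15) + 1
moves(15) = 2 * moves(14) + 1
moves(14) = 2 * moves(13) + 1
moves(13) = 2 * moves(12) + 1
moves(12) = 2 * moves(11) + 1
moves(11) = 2 * moves(10) + 1
moves(10) = 2 * moves(9) + 1
moves(9) = 2 * moves(8) + 1
moves(8) = 2 * moves(7) + 1
moves(7) = 2 * moves(6) + 1
moves(6) = 2 * moves(5) + 1
moves(5) = 2 * moves(4) + 1
moves(4) = 2 * moves(3) + 1
moves(3) = 2 * moves(2) + 1
moves(2) = 2 * moves(1) + 1
moves(1) = 1  (base case)
moves(2) = 2 * 1 + 1 = 3
moves(3) = 2 * 3 + 1 = 7
moves(4) = 2 * 7 + 1 = 15
moves(5) = 2 * 15 + 1 = 31
moves(6) = 2 * 31 + 1 = 63
moves(7) = 2 * 63 + 1 = 127
moves(8) = 2 * 127 + 1 = 255
moves(9) = 2 * 255 + 1 = 511
moves(10) = 2 * 511 + 1 = 1023
moves(11) = 2 * 1023 + 1 = 2047
moves(12) = 2 * 2047 + 1 = 4095
moves(13) = 2 * 4095 + 1 = 8191
moves(14) = 2 * 8191 + 1 = 16383
moves(15) = 2 * 16383 + 1 = 32767
moves(16) = 2 * 32767 + 1 = 65535
moves(17) = 2 * 65535 + 1 = 131071
moves(18) = 2 * 131071 + 1 = 262143
moves(19) = 2 * 262143 + 1 = 524287

524287


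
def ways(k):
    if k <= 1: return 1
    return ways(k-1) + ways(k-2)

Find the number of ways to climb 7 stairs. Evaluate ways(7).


Building up from base cases:
ways(0) = 1
ways(1) = 1
ways(2) = ways(1) + ways(0) = 1 + 1 = 2
ways(3) = ways(2) + ways(1) = 2 + 1 = 3
ways(4) = ways(3) + ways(2) = 3 + 2 = 5
ways(5) = ways(4) + ways(3) = 5 + 3 = 8
ways(6) = ways(5) + ways(4) = 8 + 5 = 13
ways(7) = ways(6) + ways(5) = 13 + 8 = 21

21


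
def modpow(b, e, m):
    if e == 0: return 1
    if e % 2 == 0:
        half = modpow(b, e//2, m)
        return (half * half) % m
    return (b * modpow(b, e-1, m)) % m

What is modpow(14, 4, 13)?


modpow(14, 4, 13): e is even, compute modpow(14, 2, 13)
  modpow(14, 2, 13): e is even, compute modpow(14, 1, 13)
    modpow(14, 1, 13): e is odd, compute modpow(14, 0, 13)
      modpow(14, 0, 13) = 1
    (14 * 1) % 13 = 1
  half=1, (1*1) % 13 = 1
half=1, (1*1) % 13 = 1

1


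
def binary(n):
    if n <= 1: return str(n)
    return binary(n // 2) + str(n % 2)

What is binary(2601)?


binary(2601) = binary(1300) + '1'
binary(1300) = binary(650) + '0'
binary(650) = binary(325) + '0'
binary(325) = binary(162) + '1'
binary(162) = binary(81) + '0'
binary(81) = binary(40) + '1'
binary(40) = binary(20) + '0'
binary(20) = binary(10) + '0'
binary(10) = binary(5) + '0'
binary(5) = binary(2) + '1'
binary(2) = binary(1) + '0'
binary(1) = '1'  (base case)
Concatenating: '1' + '0' + '1' + '0' + '0' + '0' + '1' + '0' + '1' + '0' + '0' + '1' = '101000101001'

101000101001


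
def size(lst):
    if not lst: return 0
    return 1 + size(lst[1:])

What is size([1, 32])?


size([1, 32]) = 1 + size([32])
size([32]) = 1 + size([])
size([]) = 0  (base case)
Unwinding: 1 + 1 + 0 = 2

2


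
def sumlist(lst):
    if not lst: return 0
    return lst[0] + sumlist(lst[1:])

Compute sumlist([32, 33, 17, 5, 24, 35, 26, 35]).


sumlist([32, 33, 17, 5, 24, 35, 26, 35]) = 32 + sumlist([33, 17, 5, 24, 35, 26, 35])
sumlist([33, 17, 5, 24, 35, 26, 35]) = 33 + sumlist([17, 5, 24, 35, 26, 35])
sumlist([17, 5, 24, 35, 26, 35]) = 17 + sumlist([5, 24, 35, 26, 35])
sumlist([5, 24, 35, 26, 35]) = 5 + sumlist([24, 35, 26, 35])
sumlist([24, 35, 26, 35]) = 24 + sumlist([35, 26, 35])
sumlist([35, 26, 35]) = 35 + sumlist([26, 35])
sumlist([26, 35]) = 26 + sumlist([35])
sumlist([35]) = 35 + sumlist([])
sumlist([]) = 0  (base case)
Total: 32 + 33 + 17 + 5 + 24 + 35 + 26 + 35 + 0 = 207

207


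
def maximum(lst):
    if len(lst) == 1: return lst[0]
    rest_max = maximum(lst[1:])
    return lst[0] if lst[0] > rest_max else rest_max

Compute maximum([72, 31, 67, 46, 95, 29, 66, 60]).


maximum([72, 31, 67, 46, 95, 29, 66, 60]): compare 72 with maximum([31, 67, 46, 95, 29, 66, 60])
maximum([31, 67, 46, 95, 29, 66, 60]): compare 31 with maximum([67, 46, 95, 29, 66, 60])
maximum([67, 46, 95, 29, 66, 60]): compare 67 with maximum([46, 95, 29, 66, 60])
maximum([46, 95, 29, 66, 60]): compare 46 with maximum([95, 29, 66, 60])
maximum([95, 29, 66, 60]): compare 95 with maximum([29, 66, 60])
maximum([29, 66, 60]): compare 29 with maximum([66, 60])
maximum([66, 60]): compare 66 with maximum([60])
maximum([60]) = 60  (base case)
Compare 66 with 60 -> 66
Compare 29 with 66 -> 66
Compare 95 with 66 -> 95
Compare 46 with 95 -> 95
Compare 67 with 95 -> 95
Compare 31 with 95 -> 95
Compare 72 with 95 -> 95

95


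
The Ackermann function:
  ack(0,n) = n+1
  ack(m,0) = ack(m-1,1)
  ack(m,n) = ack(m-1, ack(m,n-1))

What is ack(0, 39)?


ack(0, 39) = 40
Result: ack(0, 39) = 40

40


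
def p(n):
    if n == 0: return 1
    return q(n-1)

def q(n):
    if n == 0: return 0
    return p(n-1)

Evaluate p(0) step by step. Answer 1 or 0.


p(0) = 1  (base case)
Result: 1

1


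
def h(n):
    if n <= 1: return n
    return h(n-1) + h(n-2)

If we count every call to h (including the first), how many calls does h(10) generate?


Let C(n) = total calls for h(n)
C(0) = 1, C(1) = 1
C(2) = 1 + C(1) + C(0) = 1 + 1 + 1 = 3
C(3) = 1 + C(2) + C(1) = 1 + 3 + 1 = 5
C(4) = 1 + C(3) + C(2) = 1 + 5 + 3 = 9
C(5) = 1 + C(4) + C(3) = 1 + 9 + 5 = 15
C(6) = 1 + C(5) + C(4) = 1 + 15 + 9 = 25
C(7) = 1 + C(6) + C(5) = 1 + 25 + 15 = 41
C(8) = 1 + C(7) + C(6) = 1 + 41 + 25 = 67
C(9) = 1 + C(8) + C(7) = 1 + 67 + 41 = 109
C(10) = 1 + C(9) + C(8) = 1 + 109 + 67 = 177

177


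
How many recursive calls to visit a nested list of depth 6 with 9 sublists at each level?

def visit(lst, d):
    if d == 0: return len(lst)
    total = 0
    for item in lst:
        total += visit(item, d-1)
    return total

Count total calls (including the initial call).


At depth 0 (root): 1 call
At depth 1: each of 1 parents calls visit on 9 children = 9 calls
At depth 2: each of 9 parents calls visit on 9 children = 81 calls
At depth 3: each of 81 parents calls visit on 9 children = 729 calls
At depth 4: each of 729 parents calls visit on 9 children = 6561 calls
At depth 5: each of 6561 parents calls visit on 9 children = 59049 calls
At depth 6: each of 59049 parents calls visit on 9 children = 531441 calls
Total: 1 + 9 + 81 + 729 + 6561 + 59049 + 531441 = 597871

597871


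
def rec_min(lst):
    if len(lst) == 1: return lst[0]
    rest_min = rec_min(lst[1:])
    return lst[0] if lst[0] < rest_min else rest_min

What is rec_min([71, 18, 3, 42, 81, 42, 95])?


rec_min([71, 18, 3, 42, 81, 42, 95]): compare 71 with rec_min([18, 3, 42, 81, 42, 95])
rec_min([18, 3, 42, 81, 42, 95]): compare 18 with rec_min([3, 42, 81, 42, 95])
rec_min([3, 42, 81, 42, 95]): compare 3 with rec_min([42, 81, 42, 95])
rec_min([42, 81, 42, 95]): compare 42 with rec_min([81, 42, 95])
rec_min([81, 42, 95]): compare 81 with rec_min([42, 95])
rec_min([42, 95]): compare 42 with rec_min([95])
rec_min([95]) = 95  (base case)
Compare 42 with 95 -> 42
Compare 81 with 42 -> 42
Compare 42 with 42 -> 42
Compare 3 with 42 -> 3
Compare 18 with 3 -> 3
Compare 71 with 3 -> 3

3


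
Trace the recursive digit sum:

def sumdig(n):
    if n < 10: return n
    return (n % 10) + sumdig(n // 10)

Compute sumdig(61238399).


sumdig(61238399) = 9 + sumdig(6123839)
sumdig(6123839) = 9 + sumdig(612383)
sumdig(612383) = 3 + sumdig(61238)
sumdig(61238) = 8 + sumdig(6123)
sumdig(6123) = 3 + sumdig(612)
sumdig(612) = 2 + sumdig(61)
sumdig(61) = 1 + sumdig(6)
sumdig(6) = 6  (base case)
Total: 9 + 9 + 3 + 8 + 3 + 2 + 1 + 6 = 41

41


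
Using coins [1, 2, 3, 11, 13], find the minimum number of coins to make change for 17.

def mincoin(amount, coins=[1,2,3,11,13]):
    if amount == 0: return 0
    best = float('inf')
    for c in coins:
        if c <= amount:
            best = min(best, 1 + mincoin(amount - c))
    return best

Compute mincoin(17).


Building up with DP:
mincoin(0) = 0
mincoin(1) = min(1+mincoin(0)=1+0=1) = 1
mincoin(2) = min(1+mincoin(1)=1+1=2, 1+mincoin(0)=1+0=1) = 1
mincoin(3) = min(1+mincoin(2)=1+1=2, 1+mincoin(1)=1+1=2, 1+mincoin(0)=1+0=1) = 1
mincoin(4) = min(1+mincoin(3)=1+1=2, 1+mincoin(2)=1+1=2, 1+mincoin(1)=1+1=2) = 2
mincoin(5) = min(1+mincoin(4)=1+2=3, 1+mincoin(3)=1+1=2, 1+mincoin(2)=1+1=2) = 2
mincoin(6) = min(1+mincoin(5)=1+2=3, 1+mincoin(4)=1+2=3, 1+mincoin(3)=1+1=2) = 2
mincoin(7) = min(1+mincoin(6)=1+2=3, 1+mincoin(5)=1+2=3, 1+mincoin(4)=1+2=3) = 3
mincoin(8) = min(1+mincoin(7)=1+3=4, 1+mincoin(6)=1+2=3, 1+mincoin(5)=1+2=3) = 3
mincoin(9) = min(1+mincoin(8)=1+3=4, 1+mincoin(7)=1+3=4, 1+mincoin(6)=1+2=3) = 3
mincoin(10) = min(1+mincoin(9)=1+3=4, 1+mincoin(8)=1+3=4, 1+mincoin(7)=1+3=4) = 4
mincoin(11) = min(1+mincoin(10)=1+4=5, 1+mincoin(9)=1+3=4, 1+mincoin(8)=1+3=4, 1+mincoin(0)=1+0=1) = 1
mincoin(12) = min(1+mincoin(11)=1+1=2, 1+mincoin(10)=1+4=5, 1+mincoin(9)=1+3=4, 1+mincoin(1)=1+1=2) = 2
mincoin(13) = min(1+mincoin(12)=1+2=3, 1+mincoin(11)=1+1=2, 1+mincoin(10)=1+4=5, 1+mincoin(2)=1+1=2, 1+mincoin(0)=1+0=1) = 1
mincoin(14) = min(1+mincoin(13)=1+1=2, 1+mincoin(12)=1+2=3, 1+mincoin(11)=1+1=2, 1+mincoin(3)=1+1=2, 1+mincoin(1)=1+1=2) = 2
mincoin(15) = min(1+mincoin(14)=1+2=3, 1+mincoin(13)=1+1=2, 1+mincoin(12)=1+2=3, 1+mincoin(4)=1+2=3, 1+mincoin(2)=1+1=2) = 2
mincoin(16) = min(1+mincoin(15)=1+2=3, 1+mincoin(14)=1+2=3, 1+mincoin(13)=1+1=2, 1+mincoin(5)=1+2=3, 1+mincoin(3)=1+1=2) = 2
mincoin(17) = min(1+mincoin(16)=1+2=3, 1+mincoin(15)=1+2=3, 1+mincoin(14)=1+2=3, 1+mincoin(6)=1+2=3, 1+mincoin(4)=1+2=3) = 3

3
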